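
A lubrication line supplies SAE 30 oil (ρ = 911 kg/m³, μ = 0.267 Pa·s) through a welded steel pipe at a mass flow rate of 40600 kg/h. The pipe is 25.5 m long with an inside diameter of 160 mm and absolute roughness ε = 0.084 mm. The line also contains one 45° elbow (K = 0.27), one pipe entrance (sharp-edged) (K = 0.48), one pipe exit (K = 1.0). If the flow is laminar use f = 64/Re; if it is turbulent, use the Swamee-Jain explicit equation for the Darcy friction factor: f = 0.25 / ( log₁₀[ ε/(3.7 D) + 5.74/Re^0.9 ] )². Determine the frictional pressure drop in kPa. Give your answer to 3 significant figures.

ΔP ≈ 5.54 kPa

ṁ = 40600 kg/h = 40600/3600 = 11.28 kg/s.
A = πD²/4 = π(0.16)²/4 = 0.02011 m²; mean velocity V = ṁ/(ρA) = 11.28/(911 · 0.02011) = 0.6157 m/s.
Reynolds number Re = ρVD/μ = 911 · 0.6157 · 0.16 / 0.267 = 336.1.
Re < 2300 → laminar flow, so f = 64/Re = 64/336.1 = 0.1904 (the turbulent correlation is not needed).
Total minor-loss coefficient ΣK = 1·0.27 + 1·0.48 + 1·1 = 1.75.
ΔP = [f·L/D + ΣK]·(ρV²/2) = [0.1904·25.5/0.16 + 1.75]·(911·0.6157²/2) = [30.35 + 1.75]·172.7 = 5542 Pa.
ΔP = 5542 Pa = 5.54 kPa.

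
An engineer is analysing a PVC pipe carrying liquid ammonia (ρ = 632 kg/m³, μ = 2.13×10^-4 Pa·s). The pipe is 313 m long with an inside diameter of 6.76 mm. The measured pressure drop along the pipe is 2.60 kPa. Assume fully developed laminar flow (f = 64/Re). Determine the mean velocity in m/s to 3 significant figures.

For laminar flow, f = 64/Re with Re = ρVD/μ, so Darcy-Weisbach reduces to ΔP = 32μLV/D². Solving for V: V = ΔP·D²/(32μL) = 2600·(0.00676)²/(32·0.000213·313) = 0.05569 m/s.
Check: Re = ρVD/μ = 632·0.05569·0.00676/0.000213 = 1117 < 2300, so the laminar assumption holds.

V ≈ 0.0557 m/s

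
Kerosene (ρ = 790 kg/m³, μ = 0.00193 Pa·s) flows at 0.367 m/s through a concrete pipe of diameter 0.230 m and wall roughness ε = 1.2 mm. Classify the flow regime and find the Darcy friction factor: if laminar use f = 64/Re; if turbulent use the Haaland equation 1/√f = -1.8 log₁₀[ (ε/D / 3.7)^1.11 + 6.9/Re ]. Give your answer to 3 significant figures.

Re = ρVD/μ = 790·0.367·0.23/0.00193 = 3.455e+04.
Re > 4000 → turbulent. ε/D = 0.0012/0.23 = 0.00522; Haaland: 1/√f = -1.8 log₁₀[0.000685 + 0.0002] = 5.496, so f = 0.03311.

f ≈ 0.0331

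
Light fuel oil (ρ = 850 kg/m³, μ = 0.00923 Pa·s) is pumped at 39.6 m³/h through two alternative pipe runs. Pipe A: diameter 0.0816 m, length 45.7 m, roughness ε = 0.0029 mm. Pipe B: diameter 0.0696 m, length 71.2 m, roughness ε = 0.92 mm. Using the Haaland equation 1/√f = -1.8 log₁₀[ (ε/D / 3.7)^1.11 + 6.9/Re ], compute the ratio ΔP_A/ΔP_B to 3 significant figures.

Pipe A: V = Q/A = 0.011/0.00523 = 2.103 m/s; Re = 1.581e+04; ε/D = 3.55e-05; Haaland → f = 0.02738; ΔP_A = f(L/D)(ρV²/2) = 2.884e+04 Pa.
Pipe B: V = Q/A = 0.011/0.003805 = 2.891 m/s; Re = 1.853e+04; ε/D = 0.0132; Haaland → f = 0.04431; ΔP_B = f(L/D)(ρV²/2) = 1.61e+05 Pa.
ΔP_A/ΔP_B = 2.884e+04/1.61e+05 = 0.179.

ΔP_A/ΔP_B ≈ 0.179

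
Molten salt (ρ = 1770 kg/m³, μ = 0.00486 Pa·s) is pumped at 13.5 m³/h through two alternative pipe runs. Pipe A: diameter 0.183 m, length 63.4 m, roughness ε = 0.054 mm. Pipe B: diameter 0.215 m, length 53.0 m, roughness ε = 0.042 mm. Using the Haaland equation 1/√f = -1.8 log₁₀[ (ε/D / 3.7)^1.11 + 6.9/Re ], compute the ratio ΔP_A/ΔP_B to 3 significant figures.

Pipe A: V = Q/A = 0.00375/0.0263 = 0.1426 m/s; Re = 9502; ε/D = 0.000295; Haaland → f = 0.03166; ΔP_A = f(L/D)(ρV²/2) = 197.3 Pa.
Pipe B: V = Q/A = 0.00375/0.03631 = 0.1033 m/s; Re = 8088; ε/D = 0.000195; Haaland → f = 0.03296; ΔP_B = f(L/D)(ρV²/2) = 76.72 Pa.
ΔP_A/ΔP_B = 197.3/76.72 = 2.57.

ΔP_A/ΔP_B ≈ 2.57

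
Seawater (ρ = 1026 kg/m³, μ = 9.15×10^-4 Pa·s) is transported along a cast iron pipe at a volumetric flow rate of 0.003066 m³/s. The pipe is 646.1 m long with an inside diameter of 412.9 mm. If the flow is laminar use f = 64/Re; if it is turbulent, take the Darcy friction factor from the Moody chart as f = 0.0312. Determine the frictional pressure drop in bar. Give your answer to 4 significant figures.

Cross-sectional area A = πD²/4 = π(0.4129)²/4 = 0.1339 m²; mean velocity V = Q/A = 0.003066/0.1339 = 0.0229 m/s.
Reynolds number Re = ρVD/μ = 1026 · 0.0229 · 0.4129 / 0.000915 = 1.06e+04.
Re > 4000 → turbulent; use the Moody-chart value f = 0.0312.
Darcy-Weisbach: ΔP = f(L/D)(ρV²/2) = 0.0312·(646.1/0.4129)·(1026·0.0229²/2) = 0.0312·1565·0.269 = 13.13 Pa.
ΔP = 13.13 Pa = 1.313×10^-4 bar.

ΔP ≈ 1.313×10^-4 bar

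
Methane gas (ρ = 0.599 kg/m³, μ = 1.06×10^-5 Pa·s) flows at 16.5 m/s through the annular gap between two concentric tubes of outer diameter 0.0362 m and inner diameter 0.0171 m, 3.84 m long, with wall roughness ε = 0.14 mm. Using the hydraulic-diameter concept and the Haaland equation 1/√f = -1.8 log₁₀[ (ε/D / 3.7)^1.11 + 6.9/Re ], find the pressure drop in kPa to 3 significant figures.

Hydraulic diameter D_h = 4A/P = D_o - D_i = 0.0362 - 0.0171 = 0.0191 m.
Re = ρVD_h/μ = 0.599·16.5·0.0191/1.06e-05 = 1.781e+04.
ε/D_h = 0.00014/0.0191 = 0.00733; Haaland gives 1/√f = -1.8 log₁₀[0.000999+0.000387] = 5.145, so f = 0.03778.
ΔP = f(L/D_h)(ρV²/2) = 0.03778·3.84/0.0191·81.54 = 619.4 Pa.
ΔP = 0.619 kPa.

ΔP ≈ 0.619 kPa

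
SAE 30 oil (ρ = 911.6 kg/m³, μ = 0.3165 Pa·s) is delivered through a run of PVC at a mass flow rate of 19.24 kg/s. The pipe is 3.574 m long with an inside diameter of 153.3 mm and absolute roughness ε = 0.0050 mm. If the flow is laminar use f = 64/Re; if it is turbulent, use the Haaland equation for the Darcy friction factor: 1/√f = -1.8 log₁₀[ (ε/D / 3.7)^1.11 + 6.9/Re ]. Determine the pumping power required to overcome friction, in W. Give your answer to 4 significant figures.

A = πD²/4 = π(0.1533)²/4 = 0.01846 m²; mean velocity V = ṁ/(ρA) = 19.24/(911.6 · 0.01846) = 1.143 m/s.
Reynolds number Re = ρVD/μ = 911.6 · 1.143 · 0.1533 / 0.317 = 504.9.
Re < 2300 → laminar flow, so f = 64/Re = 64/504.9 = 0.1268 (the turbulent correlation is not needed).
Darcy-Weisbach: ΔP = f(L/D)(ρV²/2) = 0.1268·(3.574/0.1533)·(911.6·1.143²/2) = 0.1268·23.31·596 = 1761 Pa.
Q = ṁ/ρ = 19.24/911.6 = 0.02111 m³/s.
Pumping power P = QΔP = 0.02111·1761 = 37.172 W = 37.17 W.

P ≈ 37.17 W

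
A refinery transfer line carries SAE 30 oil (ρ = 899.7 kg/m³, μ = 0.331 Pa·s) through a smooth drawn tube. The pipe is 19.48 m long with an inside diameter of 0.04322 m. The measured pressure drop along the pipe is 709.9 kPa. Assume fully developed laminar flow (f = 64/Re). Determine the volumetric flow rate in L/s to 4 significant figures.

For laminar flow, f = 64/Re with Re = ρVD/μ, so Darcy-Weisbach reduces to ΔP = 32μLV/D². Solving for V: V = ΔP·D²/(32μL) = 7.099e+05·(0.04322)²/(32·0.331·19.48) = 6.427 m/s.
Check: Re = ρVD/μ = 899.7·6.427·0.04322/0.331 = 755 < 2300, so the laminar assumption holds.
Q = V·A = 6.427·(π/4·0.04322²) = 0.009429 m³/s = 9.429 L/s.

Q ≈ 9.429 L/s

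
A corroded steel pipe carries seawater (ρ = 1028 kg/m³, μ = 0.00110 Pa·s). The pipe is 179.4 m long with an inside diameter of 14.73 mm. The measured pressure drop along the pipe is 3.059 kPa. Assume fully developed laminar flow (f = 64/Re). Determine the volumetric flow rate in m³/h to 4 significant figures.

For laminar flow, f = 64/Re with Re = ρVD/μ, so Darcy-Weisbach reduces to ΔP = 32μLV/D². Solving for V: V = ΔP·D²/(32μL) = 3059·(0.01473)²/(32·0.0011·179.4) = 0.1051 m/s.
Check: Re = ρVD/μ = 1028·0.1051·0.01473/0.0011 = 1447 < 2300, so the laminar assumption holds.
Q = V·A = 0.1051·(π/4·0.01473²) = 1.791e-05 m³/s = 0.06448 m³/h.

Q ≈ 0.06448 m³/h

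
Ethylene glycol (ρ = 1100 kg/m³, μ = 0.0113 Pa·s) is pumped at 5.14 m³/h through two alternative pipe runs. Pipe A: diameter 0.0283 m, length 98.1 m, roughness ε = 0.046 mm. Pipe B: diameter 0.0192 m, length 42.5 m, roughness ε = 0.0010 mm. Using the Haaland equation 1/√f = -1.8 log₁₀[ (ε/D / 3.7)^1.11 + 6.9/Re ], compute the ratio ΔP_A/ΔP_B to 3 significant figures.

ΔP_A/ΔP_B ≈ 0.388

Pipe A: V = Q/A = 0.001428/0.000629 = 2.27 m/s; Re = 6253; ε/D = 0.00163; Haaland → f = 0.03698; ΔP_A = f(L/D)(ρV²/2) = 3.632e+05 Pa.
Pipe B: V = Q/A = 0.001428/0.0002895 = 4.931 m/s; Re = 9217; ε/D = 5.21e-05; Haaland → f = 0.03164; ΔP_B = f(L/D)(ρV²/2) = 9.367e+05 Pa.
ΔP_A/ΔP_B = 3.632e+05/9.367e+05 = 0.388.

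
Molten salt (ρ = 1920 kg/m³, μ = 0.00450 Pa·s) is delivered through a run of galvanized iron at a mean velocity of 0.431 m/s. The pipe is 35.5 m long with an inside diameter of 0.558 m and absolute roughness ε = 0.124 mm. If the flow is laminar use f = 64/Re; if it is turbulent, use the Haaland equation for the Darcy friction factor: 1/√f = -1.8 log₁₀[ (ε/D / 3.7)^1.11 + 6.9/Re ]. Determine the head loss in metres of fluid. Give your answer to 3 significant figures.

h_f ≈ 0.0113 m

Reynolds number Re = ρVD/μ = 1920 · 0.431 · 0.558 / 0.0045 = 1.026e+05.
Re > 4000 → turbulent. Relative roughness ε/D = 0.000124/0.558 = 0.000222. Haaland: 1/√f = -1.8 log₁₀[(0.000222/3.7)^1.11 + 6.9/1.026e+05] = -1.8 log₁₀[2.06e-05 + 6.72e-05] = 7.301, so f = 0.01876.
Darcy-Weisbach: ΔP = f(L/D)(ρV²/2) = 0.01876·(35.5/0.558)·(1920·0.431²/2) = 0.01876·63.62·178.3 = 212.8 Pa.
Head loss h_f = ΔP/(ρg) = 212.8/(1920·9.81) = 0.0113 m.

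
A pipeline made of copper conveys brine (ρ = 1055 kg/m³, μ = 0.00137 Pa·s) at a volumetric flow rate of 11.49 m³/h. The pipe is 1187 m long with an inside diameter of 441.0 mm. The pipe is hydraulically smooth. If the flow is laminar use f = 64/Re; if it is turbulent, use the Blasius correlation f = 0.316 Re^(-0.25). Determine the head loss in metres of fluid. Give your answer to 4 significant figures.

h_f ≈ 0.002062 m

Q = 11.49 m³/h = 11.49/3600 = 0.003192 m³/s.
Cross-sectional area A = πD²/4 = π(0.441)²/4 = 0.1527 m²; mean velocity V = Q/A = 0.003192/0.1527 = 0.0209 m/s.
Reynolds number Re = ρVD/μ = 1055 · 0.0209 · 0.441 / 0.00137 = 7096.
Re > 4000 → turbulent. Smooth-pipe (Blasius): f = 0.316 Re^(-0.25) = 0.316/(7096)^0.25 = 0.03443.
Darcy-Weisbach: ΔP = f(L/D)(ρV²/2) = 0.03443·(1187/0.441)·(1055·0.0209²/2) = 0.03443·2692·0.2303 = 21.34 Pa.
Head loss h_f = ΔP/(ρg) = 21.34/(1055·9.81) = 0.002062 m.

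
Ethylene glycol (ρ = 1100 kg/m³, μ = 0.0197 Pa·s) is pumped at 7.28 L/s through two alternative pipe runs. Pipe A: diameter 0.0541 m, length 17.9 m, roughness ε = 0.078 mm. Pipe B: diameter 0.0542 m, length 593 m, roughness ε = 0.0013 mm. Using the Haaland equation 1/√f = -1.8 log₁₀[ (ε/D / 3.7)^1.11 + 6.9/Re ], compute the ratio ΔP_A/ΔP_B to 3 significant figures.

ΔP_A/ΔP_B ≈ 0.0322

Pipe A: V = Q/A = 0.00728/0.002299 = 3.167 m/s; Re = 9567; ε/D = 0.00144; Haaland → f = 0.03312; ΔP_A = f(L/D)(ρV²/2) = 6.045e+04 Pa.
Pipe B: V = Q/A = 0.00728/0.002307 = 3.155 m/s; Re = 9549; ε/D = 2.4e-05; Haaland → f = 0.0313; ΔP_B = f(L/D)(ρV²/2) = 1.875e+06 Pa.
ΔP_A/ΔP_B = 6.045e+04/1.875e+06 = 0.0322.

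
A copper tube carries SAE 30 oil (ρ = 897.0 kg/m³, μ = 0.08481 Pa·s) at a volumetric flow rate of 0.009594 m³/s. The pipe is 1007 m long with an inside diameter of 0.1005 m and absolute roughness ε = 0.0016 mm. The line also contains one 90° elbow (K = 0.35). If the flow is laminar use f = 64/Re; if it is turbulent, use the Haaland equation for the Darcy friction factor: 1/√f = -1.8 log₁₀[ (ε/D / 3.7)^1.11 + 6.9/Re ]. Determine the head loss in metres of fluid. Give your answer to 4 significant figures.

Cross-sectional area A = πD²/4 = π(0.1005)²/4 = 0.007933 m²; mean velocity V = Q/A = 0.009594/0.007933 = 1.209 m/s.
Reynolds number Re = ρVD/μ = 897 · 1.209 · 0.1005 / 0.0848 = 1286.
Re < 2300 → laminar flow, so f = 64/Re = 64/1286 = 0.04978 (the turbulent correlation is not needed).
Total minor-loss coefficient ΣK = 1·0.35 = 0.35.
ΔP = [f·L/D + ΣK]·(ρV²/2) = [0.04978·1007/0.1005 + 0.35]·(897·1.209²/2) = [498.8 + 0.35]·656 = 3.275e+05 Pa.
Head loss h_f = ΔP/(ρg) = 3.275e+05/(897·9.81) = 37.21 m.

h_f ≈ 37.21 m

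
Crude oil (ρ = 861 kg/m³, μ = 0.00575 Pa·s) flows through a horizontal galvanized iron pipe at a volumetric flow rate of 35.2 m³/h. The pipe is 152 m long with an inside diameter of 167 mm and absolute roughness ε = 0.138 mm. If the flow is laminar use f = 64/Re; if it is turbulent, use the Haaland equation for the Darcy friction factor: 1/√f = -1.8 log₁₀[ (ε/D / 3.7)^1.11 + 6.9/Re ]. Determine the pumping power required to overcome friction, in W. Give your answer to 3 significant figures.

Q = 35.2 m³/h = 35.2/3600 = 0.009778 m³/s.
Cross-sectional area A = πD²/4 = π(0.167)²/4 = 0.0219 m²; mean velocity V = Q/A = 0.009778/0.0219 = 0.4464 m/s.
Reynolds number Re = ρVD/μ = 861 · 0.4464 · 0.167 / 0.00575 = 1.116e+04.
Re > 4000 → turbulent. Relative roughness ε/D = 0.000138/0.167 = 0.000826. Haaland: 1/√f = -1.8 log₁₀[(0.000826/3.7)^1.11 + 6.9/1.116e+04] = -1.8 log₁₀[8.86e-05 + 0.000618] = 5.671, so f = 0.03109.
Darcy-Weisbach: ΔP = f(L/D)(ρV²/2) = 0.03109·(152/0.167)·(861·0.4464²/2) = 0.03109·910.2·85.78 = 2428 Pa.
Pumping power P = QΔP = 0.009778·2428 = 23.74 W = 23.7 W.

P ≈ 23.7 W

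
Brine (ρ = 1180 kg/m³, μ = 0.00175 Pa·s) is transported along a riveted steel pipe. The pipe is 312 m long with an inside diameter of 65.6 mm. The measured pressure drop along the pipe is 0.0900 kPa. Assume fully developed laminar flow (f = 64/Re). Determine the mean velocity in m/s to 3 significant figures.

V ≈ 0.0222 m/s

For laminar flow, f = 64/Re with Re = ρVD/μ, so Darcy-Weisbach reduces to ΔP = 32μLV/D². Solving for V: V = ΔP·D²/(32μL) = 90·(0.0656)²/(32·0.00175·312) = 0.02217 m/s.
Check: Re = ρVD/μ = 1180·0.02217·0.0656/0.00175 = 980.5 < 2300, so the laminar assumption holds.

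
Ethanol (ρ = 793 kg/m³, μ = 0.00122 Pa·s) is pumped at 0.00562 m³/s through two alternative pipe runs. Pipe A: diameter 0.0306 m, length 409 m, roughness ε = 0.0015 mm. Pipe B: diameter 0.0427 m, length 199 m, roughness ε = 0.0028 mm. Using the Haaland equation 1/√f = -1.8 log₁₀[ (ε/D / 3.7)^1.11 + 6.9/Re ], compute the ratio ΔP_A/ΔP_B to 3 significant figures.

Pipe A: V = Q/A = 0.00562/0.0007354 = 7.642 m/s; Re = 1.52e+05; ε/D = 4.9e-05; Haaland → f = 0.01663; ΔP_A = f(L/D)(ρV²/2) = 5.148e+06 Pa.
Pipe B: V = Q/A = 0.00562/0.001432 = 3.925 m/s; Re = 1.089e+05; ε/D = 6.56e-05; Haaland → f = 0.01781; ΔP_B = f(L/D)(ρV²/2) = 5.068e+05 Pa.
ΔP_A/ΔP_B = 5.148e+06/5.068e+05 = 10.2.

ΔP_A/ΔP_B ≈ 10.2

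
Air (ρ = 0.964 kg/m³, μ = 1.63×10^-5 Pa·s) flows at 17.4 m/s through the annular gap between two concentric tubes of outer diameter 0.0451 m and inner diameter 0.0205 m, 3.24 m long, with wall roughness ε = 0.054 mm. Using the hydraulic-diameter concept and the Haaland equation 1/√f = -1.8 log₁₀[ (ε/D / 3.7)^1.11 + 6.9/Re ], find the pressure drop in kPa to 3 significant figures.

ΔP ≈ 0.554 kPa

Hydraulic diameter D_h = 4A/P = D_o - D_i = 0.0451 - 0.0205 = 0.0246 m.
Re = ρVD_h/μ = 0.964·17.4·0.0246/1.63e-05 = 2.531e+04.
ε/D_h = 5.4e-05/0.0246 = 0.0022; Haaland gives 1/√f = -1.8 log₁₀[0.000262+0.000273] = 5.89, so f = 0.02883.
ΔP = f(L/D_h)(ρV²/2) = 0.02883·3.24/0.0246·145.9 = 554.1 Pa.
ΔP = 0.554 kPa.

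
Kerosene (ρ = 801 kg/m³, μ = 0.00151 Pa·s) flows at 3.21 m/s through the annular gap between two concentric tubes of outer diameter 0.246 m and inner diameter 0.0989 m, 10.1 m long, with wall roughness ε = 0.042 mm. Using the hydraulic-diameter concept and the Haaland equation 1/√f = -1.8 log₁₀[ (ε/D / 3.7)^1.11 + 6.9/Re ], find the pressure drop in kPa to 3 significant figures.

Hydraulic diameter D_h = 4A/P = D_o - D_i = 0.246 - 0.0989 = 0.1471 m.
Re = ρVD_h/μ = 801·3.21·0.1471/0.00151 = 2.505e+05.
ε/D_h = 4.2e-05/0.1471 = 0.000286; Haaland gives 1/√f = -1.8 log₁₀[2.72e-05+2.75e-05] = 7.671, so f = 0.017.
ΔP = f(L/D_h)(ρV²/2) = 0.017·10.1/0.1471·4127 = 4816 Pa.
ΔP = 4.82 kPa.

ΔP ≈ 4.82 kPa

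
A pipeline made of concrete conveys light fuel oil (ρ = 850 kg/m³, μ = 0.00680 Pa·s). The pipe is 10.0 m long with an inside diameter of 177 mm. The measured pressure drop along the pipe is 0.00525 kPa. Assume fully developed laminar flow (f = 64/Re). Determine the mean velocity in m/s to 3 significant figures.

V ≈ 0.0756 m/s

For laminar flow, f = 64/Re with Re = ρVD/μ, so Darcy-Weisbach reduces to ΔP = 32μLV/D². Solving for V: V = ΔP·D²/(32μL) = 5.25·(0.177)²/(32·0.0068·10) = 0.07559 m/s.
Check: Re = ρVD/μ = 850·0.07559·0.177/0.0068 = 1672 < 2300, so the laminar assumption holds.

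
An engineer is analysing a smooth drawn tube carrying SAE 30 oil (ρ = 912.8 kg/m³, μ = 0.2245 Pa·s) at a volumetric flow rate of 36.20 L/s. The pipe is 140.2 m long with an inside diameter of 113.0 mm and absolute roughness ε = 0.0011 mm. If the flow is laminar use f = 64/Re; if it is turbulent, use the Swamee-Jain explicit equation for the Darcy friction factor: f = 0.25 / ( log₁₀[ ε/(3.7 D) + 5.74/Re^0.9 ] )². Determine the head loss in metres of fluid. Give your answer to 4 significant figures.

Q = 36.20 L/s = 36.20/1000 = 0.0362 m³/s.
Cross-sectional area A = πD²/4 = π(0.113)²/4 = 0.01003 m²; mean velocity V = Q/A = 0.0362/0.01003 = 3.61 m/s.
Reynolds number Re = ρVD/μ = 912.8 · 3.61 · 0.113 / 0.225 = 1658.
Re < 2300 → laminar flow, so f = 64/Re = 64/1658 = 0.03859 (the turbulent correlation is not needed).
Darcy-Weisbach: ΔP = f(L/D)(ρV²/2) = 0.03859·(140.2/0.113)·(912.8·3.61²/2) = 0.03859·1241·5947 = 2.847e+05 Pa.
Head loss h_f = ΔP/(ρg) = 2.847e+05/(912.8·9.81) = 31.80 m.

h_f ≈ 31.80 m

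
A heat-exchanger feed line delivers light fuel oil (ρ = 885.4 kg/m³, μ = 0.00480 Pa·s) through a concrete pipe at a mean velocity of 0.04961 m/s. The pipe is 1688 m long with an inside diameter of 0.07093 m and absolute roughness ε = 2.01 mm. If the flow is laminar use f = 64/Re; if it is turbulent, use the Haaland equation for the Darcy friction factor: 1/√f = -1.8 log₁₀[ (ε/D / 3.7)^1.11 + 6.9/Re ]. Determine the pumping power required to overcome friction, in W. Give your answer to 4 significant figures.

Reynolds number Re = ρVD/μ = 885.4 · 0.04961 · 0.07093 / 0.0048 = 649.1.
Re < 2300 → laminar flow, so f = 64/Re = 64/649.1 = 0.0986 (the turbulent correlation is not needed).
Darcy-Weisbach: ΔP = f(L/D)(ρV²/2) = 0.0986·(1688/0.07093)·(885.4·0.04961²/2) = 0.0986·2.38e+04·1.09 = 2557 Pa.
Q = V·A = 0.04961·0.003951 = 0.000196 m³/s.
Pumping power P = QΔP = 0.000196·2557 = 0.50118 W = 0.5012 W.

P ≈ 0.5012 W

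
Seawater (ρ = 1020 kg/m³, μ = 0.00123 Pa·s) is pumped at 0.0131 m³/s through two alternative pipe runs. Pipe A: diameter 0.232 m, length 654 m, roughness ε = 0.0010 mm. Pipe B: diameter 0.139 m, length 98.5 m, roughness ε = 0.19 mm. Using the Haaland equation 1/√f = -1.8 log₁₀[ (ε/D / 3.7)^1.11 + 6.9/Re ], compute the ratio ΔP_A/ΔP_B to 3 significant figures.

ΔP_A/ΔP_B ≈ 0.441

Pipe A: V = Q/A = 0.0131/0.04227 = 0.3099 m/s; Re = 5.962e+04; ε/D = 4.31e-06; Haaland → f = 0.01993; ΔP_A = f(L/D)(ρV²/2) = 2751 Pa.
Pipe B: V = Q/A = 0.0131/0.01517 = 0.8633 m/s; Re = 9.951e+04; ε/D = 0.00137; Haaland → f = 0.02318; ΔP_B = f(L/D)(ρV²/2) = 6242 Pa.
ΔP_A/ΔP_B = 2751/6242 = 0.441.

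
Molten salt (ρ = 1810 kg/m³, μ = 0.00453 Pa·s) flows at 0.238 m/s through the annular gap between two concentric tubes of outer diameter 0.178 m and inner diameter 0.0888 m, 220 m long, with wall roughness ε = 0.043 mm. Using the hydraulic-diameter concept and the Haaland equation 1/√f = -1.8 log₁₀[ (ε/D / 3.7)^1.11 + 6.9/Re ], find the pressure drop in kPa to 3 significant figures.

ΔP ≈ 4.16 kPa

Hydraulic diameter D_h = 4A/P = D_o - D_i = 0.178 - 0.0888 = 0.0892 m.
Re = ρVD_h/μ = 1810·0.238·0.0892/0.00453 = 8482.
ε/D_h = 4.3e-05/0.0892 = 0.000482; Haaland gives 1/√f = -1.8 log₁₀[4.87e-05+0.000813] = 5.516, so f = 0.03287.
ΔP = f(L/D_h)(ρV²/2) = 0.03287·220/0.0892·51.26 = 4155 Pa.
ΔP = 4.16 kPa.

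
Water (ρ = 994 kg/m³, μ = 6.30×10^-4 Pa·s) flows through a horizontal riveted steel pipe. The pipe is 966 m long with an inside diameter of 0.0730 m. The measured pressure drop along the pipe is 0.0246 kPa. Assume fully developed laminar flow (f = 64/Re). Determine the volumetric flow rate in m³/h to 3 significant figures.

For laminar flow, f = 64/Re with Re = ρVD/μ, so Darcy-Weisbach reduces to ΔP = 32μLV/D². Solving for V: V = ΔP·D²/(32μL) = 24.6·(0.073)²/(32·0.00063·966) = 0.006732 m/s.
Check: Re = ρVD/μ = 994·0.006732·0.073/0.00063 = 775.3 < 2300, so the laminar assumption holds.
Q = V·A = 0.006732·(π/4·0.073²) = 2.817e-05 m³/s = 0.101 m³/h.

Q ≈ 0.101 m³/h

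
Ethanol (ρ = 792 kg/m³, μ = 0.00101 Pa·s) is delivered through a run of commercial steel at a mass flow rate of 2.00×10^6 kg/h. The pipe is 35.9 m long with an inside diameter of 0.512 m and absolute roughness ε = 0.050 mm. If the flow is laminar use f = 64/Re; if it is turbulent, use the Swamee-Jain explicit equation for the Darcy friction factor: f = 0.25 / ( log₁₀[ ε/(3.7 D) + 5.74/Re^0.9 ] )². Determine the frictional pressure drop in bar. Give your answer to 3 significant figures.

ΔP ≈ 0.0424 bar

ṁ = 2.00×10^6 kg/h = 2.00×10^6/3600 = 555.6 kg/s.
A = πD²/4 = π(0.512)²/4 = 0.2059 m²; mean velocity V = ṁ/(ρA) = 555.6/(792 · 0.2059) = 3.407 m/s.
Reynolds number Re = ρVD/μ = 792 · 3.407 · 0.512 / 0.00101 = 1.368e+06.
Re > 4000 → turbulent. Relative roughness ε/D = 5e-05/0.512 = 9.77e-05. Swamee-Jain: f = 0.25/(log₁₀[9.77e-05/3.7 + 5.74/1.368e+06^0.9])² = 0.25/(log₁₀[2.64e-05 + 1.72e-05])² = 0.25/(-4.36)² = 0.01315.
Darcy-Weisbach: ΔP = f(L/D)(ρV²/2) = 0.01315·(35.9/0.512)·(792·3.407²/2) = 0.01315·70.12·4597 = 4238 Pa.
ΔP = 4238 Pa = 0.0424 bar.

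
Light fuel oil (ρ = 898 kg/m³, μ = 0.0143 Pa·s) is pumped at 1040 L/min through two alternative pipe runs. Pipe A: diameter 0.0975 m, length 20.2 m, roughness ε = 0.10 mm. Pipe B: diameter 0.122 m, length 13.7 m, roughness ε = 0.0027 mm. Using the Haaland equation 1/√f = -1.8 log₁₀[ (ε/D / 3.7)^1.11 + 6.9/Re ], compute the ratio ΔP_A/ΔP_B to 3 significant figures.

Pipe A: V = Q/A = 0.01733/0.007466 = 2.322 m/s; Re = 1.421e+04; ε/D = 0.00103; Haaland → f = 0.02971; ΔP_A = f(L/D)(ρV²/2) = 1.489e+04 Pa.
Pipe B: V = Q/A = 0.01733/0.01169 = 1.483 m/s; Re = 1.136e+04; ε/D = 2.21e-05; Haaland → f = 0.02985; ΔP_B = f(L/D)(ρV²/2) = 3309 Pa.
ΔP_A/ΔP_B = 1.489e+04/3309 = 4.50.

ΔP_A/ΔP_B ≈ 4.50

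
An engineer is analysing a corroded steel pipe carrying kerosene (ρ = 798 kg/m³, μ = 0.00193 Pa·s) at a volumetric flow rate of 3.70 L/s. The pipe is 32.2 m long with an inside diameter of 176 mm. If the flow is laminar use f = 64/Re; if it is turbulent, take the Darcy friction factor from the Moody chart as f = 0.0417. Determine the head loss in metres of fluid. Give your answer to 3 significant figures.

h_f ≈ 0.00899 m

Q = 3.70 L/s = 3.70/1000 = 0.0037 m³/s.
Cross-sectional area A = πD²/4 = π(0.176)²/4 = 0.02433 m²; mean velocity V = Q/A = 0.0037/0.02433 = 0.1521 m/s.
Reynolds number Re = ρVD/μ = 798 · 0.1521 · 0.176 / 0.00193 = 1.107e+04.
Re > 4000 → turbulent; use the Moody-chart value f = 0.0417.
Darcy-Weisbach: ΔP = f(L/D)(ρV²/2) = 0.0417·(32.2/0.176)·(798·0.1521²/2) = 0.0417·183·9.229 = 70.41 Pa.
Head loss h_f = ΔP/(ρg) = 70.41/(798·9.81) = 0.00899 m.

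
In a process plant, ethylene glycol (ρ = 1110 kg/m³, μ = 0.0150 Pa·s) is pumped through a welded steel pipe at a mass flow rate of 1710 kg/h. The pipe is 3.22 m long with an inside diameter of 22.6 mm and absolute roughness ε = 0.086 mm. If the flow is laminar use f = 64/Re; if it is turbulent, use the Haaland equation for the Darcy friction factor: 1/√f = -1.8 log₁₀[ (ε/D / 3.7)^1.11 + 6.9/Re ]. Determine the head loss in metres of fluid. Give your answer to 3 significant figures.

ṁ = 1710 kg/h = 1710/3600 = 0.475 kg/s.
A = πD²/4 = π(0.0226)²/4 = 0.0004011 m²; mean velocity V = ṁ/(ρA) = 0.475/(1110 · 0.0004011) = 1.067 m/s.
Reynolds number Re = ρVD/μ = 1110 · 1.067 · 0.0226 / 0.015 = 1784.
Re < 2300 → laminar flow, so f = 64/Re = 64/1784 = 0.03587 (the turbulent correlation is not needed).
Darcy-Weisbach: ΔP = f(L/D)(ρV²/2) = 0.03587·(3.22/0.0226)·(1110·1.067²/2) = 0.03587·142.5·631.6 = 3228 Pa.
Head loss h_f = ΔP/(ρg) = 3228/(1110·9.81) = 0.296 m.

h_f ≈ 0.296 m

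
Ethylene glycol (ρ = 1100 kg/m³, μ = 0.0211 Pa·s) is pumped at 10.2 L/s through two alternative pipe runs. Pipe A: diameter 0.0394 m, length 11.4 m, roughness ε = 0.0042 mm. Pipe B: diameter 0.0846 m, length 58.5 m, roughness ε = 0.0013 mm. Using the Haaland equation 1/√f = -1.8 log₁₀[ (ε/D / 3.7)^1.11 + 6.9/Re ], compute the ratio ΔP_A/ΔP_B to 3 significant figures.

ΔP_A/ΔP_B ≈ 7.28

Pipe A: V = Q/A = 0.0102/0.001219 = 8.366 m/s; Re = 1.718e+04; ε/D = 0.000107; Haaland → f = 0.02691; ΔP_A = f(L/D)(ρV²/2) = 2.997e+05 Pa.
Pipe B: V = Q/A = 0.0102/0.005621 = 1.815 m/s; Re = 8003; ε/D = 1.54e-05; Haaland → f = 0.03288; ΔP_B = f(L/D)(ρV²/2) = 4.117e+04 Pa.
ΔP_A/ΔP_B = 2.997e+05/4.117e+04 = 7.28.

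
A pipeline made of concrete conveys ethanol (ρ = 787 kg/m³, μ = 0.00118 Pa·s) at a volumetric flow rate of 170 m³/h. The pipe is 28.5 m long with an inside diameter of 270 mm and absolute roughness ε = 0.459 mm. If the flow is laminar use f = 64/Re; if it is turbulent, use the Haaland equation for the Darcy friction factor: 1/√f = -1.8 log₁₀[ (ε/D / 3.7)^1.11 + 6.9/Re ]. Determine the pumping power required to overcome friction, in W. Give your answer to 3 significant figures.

P ≈ 31.5 W

Q = 170 m³/h = 170/3600 = 0.04722 m³/s.
Cross-sectional area A = πD²/4 = π(0.27)²/4 = 0.05726 m²; mean velocity V = Q/A = 0.04722/0.05726 = 0.8248 m/s.
Reynolds number Re = ρVD/μ = 787 · 0.8248 · 0.27 / 0.00118 = 1.485e+05.
Re > 4000 → turbulent. Relative roughness ε/D = 0.000459/0.27 = 0.0017. Haaland: 1/√f = -1.8 log₁₀[(0.0017/3.7)^1.11 + 6.9/1.485e+05] = -1.8 log₁₀[0.000197 + 4.65e-05] = 6.504, so f = 0.02364.
Darcy-Weisbach: ΔP = f(L/D)(ρV²/2) = 0.02364·(28.5/0.27)·(787·0.8248²/2) = 0.02364·105.6·267.7 = 668 Pa.
Pumping power P = QΔP = 0.04722·668 = 31.55 W = 31.5 W.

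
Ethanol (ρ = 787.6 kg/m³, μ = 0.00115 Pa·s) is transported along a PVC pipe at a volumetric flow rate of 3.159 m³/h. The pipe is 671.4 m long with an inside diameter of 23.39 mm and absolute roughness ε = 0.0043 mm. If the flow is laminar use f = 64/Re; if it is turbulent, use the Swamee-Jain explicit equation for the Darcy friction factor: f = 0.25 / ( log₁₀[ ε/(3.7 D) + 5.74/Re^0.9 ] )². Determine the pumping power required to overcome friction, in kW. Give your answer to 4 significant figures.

Q = 3.159 m³/h = 3.159/3600 = 0.0008775 m³/s.
Cross-sectional area A = πD²/4 = π(0.02339)²/4 = 0.0004297 m²; mean velocity V = Q/A = 0.0008775/0.0004297 = 2.042 m/s.
Reynolds number Re = ρVD/μ = 787.6 · 2.042 · 0.02339 / 0.00115 = 3.271e+04.
Re > 4000 → turbulent. Relative roughness ε/D = 4.3e-06/0.02339 = 0.000184. Swamee-Jain: f = 0.25/(log₁₀[0.000184/3.7 + 5.74/3.271e+04^0.9])² = 0.25/(log₁₀[4.97e-05 + 0.000496])² = 0.25/(-3.263)² = 0.02348.
Darcy-Weisbach: ΔP = f(L/D)(ρV²/2) = 0.02348·(671.4/0.02339)·(787.6·2.042²/2) = 0.02348·2.87e+04·1642 = 1.107e+06 Pa.
Pumping power P = QΔP = 0.0008775·1.107e+06 = 971.40 W = 0.9714 kW.

P ≈ 0.9714 kW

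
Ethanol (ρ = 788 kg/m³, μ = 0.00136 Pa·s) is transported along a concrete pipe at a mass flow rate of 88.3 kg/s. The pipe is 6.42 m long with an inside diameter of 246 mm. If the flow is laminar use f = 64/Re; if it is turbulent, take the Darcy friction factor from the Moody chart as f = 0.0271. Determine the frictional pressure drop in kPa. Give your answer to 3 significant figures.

A = πD²/4 = π(0.246)²/4 = 0.04753 m²; mean velocity V = ṁ/(ρA) = 88.3/(788 · 0.04753) = 2.358 m/s.
Reynolds number Re = ρVD/μ = 788 · 2.358 · 0.246 / 0.00136 = 3.36e+05.
Re > 4000 → turbulent; use the Moody-chart value f = 0.0271.
Darcy-Weisbach: ΔP = f(L/D)(ρV²/2) = 0.0271·(6.42/0.246)·(788·2.358²/2) = 0.0271·26.1·2190 = 1549 Pa.
ΔP = 1549 Pa = 1.55 kPa.

ΔP ≈ 1.55 kPa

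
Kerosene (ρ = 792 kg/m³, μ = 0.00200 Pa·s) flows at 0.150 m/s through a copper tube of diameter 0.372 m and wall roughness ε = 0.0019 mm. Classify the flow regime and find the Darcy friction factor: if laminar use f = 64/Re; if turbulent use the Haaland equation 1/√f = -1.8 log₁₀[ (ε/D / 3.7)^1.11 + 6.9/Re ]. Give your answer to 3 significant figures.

f ≈ 0.0251

Re = ρVD/μ = 792·0.15·0.372/0.002 = 2.21e+04.
Re > 4000 → turbulent. ε/D = 1.9e-06/0.372 = 5.11e-06; Haaland: 1/√f = -1.8 log₁₀[3.13e-07 + 0.000312] = 6.309, so f = 0.02512.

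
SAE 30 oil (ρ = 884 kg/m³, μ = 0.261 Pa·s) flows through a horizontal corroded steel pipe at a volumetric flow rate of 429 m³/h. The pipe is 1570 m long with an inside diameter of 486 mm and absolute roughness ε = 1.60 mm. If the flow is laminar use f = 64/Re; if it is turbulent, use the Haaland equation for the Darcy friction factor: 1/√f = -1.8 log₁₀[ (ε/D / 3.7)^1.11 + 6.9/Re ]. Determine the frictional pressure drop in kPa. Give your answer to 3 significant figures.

ΔP ≈ 35.7 kPa

Q = 429 m³/h = 429/3600 = 0.1192 m³/s.
Cross-sectional area A = πD²/4 = π(0.486)²/4 = 0.1855 m²; mean velocity V = Q/A = 0.1192/0.1855 = 0.6424 m/s.
Reynolds number Re = ρVD/μ = 884 · 0.6424 · 0.486 / 0.261 = 1057.
Re < 2300 → laminar flow, so f = 64/Re = 64/1057 = 0.06053 (the turbulent correlation is not needed).
Darcy-Weisbach: ΔP = f(L/D)(ρV²/2) = 0.06053·(1570/0.486)·(884·0.6424²/2) = 0.06053·3230·182.4 = 3.566e+04 Pa.
ΔP = 3.566e+04 Pa = 35.7 kPa.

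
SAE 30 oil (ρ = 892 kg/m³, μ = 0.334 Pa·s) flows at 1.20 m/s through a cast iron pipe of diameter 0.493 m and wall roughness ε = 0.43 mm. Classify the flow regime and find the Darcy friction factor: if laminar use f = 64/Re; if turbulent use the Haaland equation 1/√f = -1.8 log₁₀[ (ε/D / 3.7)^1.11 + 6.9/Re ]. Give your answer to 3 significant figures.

f ≈ 0.0405

Re = ρVD/μ = 892·1.2·0.493/0.334 = 1580.
Re < 2300 → laminar, so f = 64/Re = 0.04051 (roughness is irrelevant in laminar flow).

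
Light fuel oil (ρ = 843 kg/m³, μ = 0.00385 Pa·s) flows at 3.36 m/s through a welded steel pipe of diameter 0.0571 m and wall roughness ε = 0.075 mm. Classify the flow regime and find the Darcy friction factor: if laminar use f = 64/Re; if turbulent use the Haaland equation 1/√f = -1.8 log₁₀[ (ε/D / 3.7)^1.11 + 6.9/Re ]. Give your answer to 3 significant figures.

f ≈ 0.0251

Re = ρVD/μ = 843·3.36·0.0571/0.00385 = 4.201e+04.
Re > 4000 → turbulent. ε/D = 7.5e-05/0.0571 = 0.00131; Haaland: 1/√f = -1.8 log₁₀[0.000148 + 0.000164] = 6.309, so f = 0.02512.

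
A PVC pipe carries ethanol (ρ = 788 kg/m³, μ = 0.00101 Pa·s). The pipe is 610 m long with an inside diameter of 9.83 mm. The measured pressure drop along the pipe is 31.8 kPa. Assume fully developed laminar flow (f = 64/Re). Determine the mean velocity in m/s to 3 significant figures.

For laminar flow, f = 64/Re with Re = ρVD/μ, so Darcy-Weisbach reduces to ΔP = 32μLV/D². Solving for V: V = ΔP·D²/(32μL) = 3.18e+04·(0.00983)²/(32·0.00101·610) = 0.1559 m/s.
Check: Re = ρVD/μ = 788·0.1559·0.00983/0.00101 = 1195 < 2300, so the laminar assumption holds.

V ≈ 0.156 m/s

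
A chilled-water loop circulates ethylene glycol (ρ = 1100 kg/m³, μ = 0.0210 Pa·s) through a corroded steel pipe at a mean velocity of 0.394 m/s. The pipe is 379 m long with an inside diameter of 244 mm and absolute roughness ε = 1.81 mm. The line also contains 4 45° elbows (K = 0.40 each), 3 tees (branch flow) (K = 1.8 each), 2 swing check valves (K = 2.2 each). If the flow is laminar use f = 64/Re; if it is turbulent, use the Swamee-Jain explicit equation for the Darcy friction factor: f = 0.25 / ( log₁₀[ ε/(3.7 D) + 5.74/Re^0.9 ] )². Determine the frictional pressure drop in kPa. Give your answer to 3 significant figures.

ΔP ≈ 7.08 kPa

Reynolds number Re = ρVD/μ = 1100 · 0.394 · 0.244 / 0.021 = 5036.
Re > 4000 → turbulent. Relative roughness ε/D = 0.00181/0.244 = 0.00742. Swamee-Jain: f = 0.25/(log₁₀[0.00742/3.7 + 5.74/5036^0.9])² = 0.25/(log₁₀[0.002 + 0.00267])² = 0.25/(-2.33)² = 0.04605.
Total minor-loss coefficient ΣK = 4·0.4 + 3·1.8 + 2·2.2 = 11.4.
ΔP = [f·L/D + ΣK]·(ρV²/2) = [0.04605·379/0.244 + 11.4]·(1100·0.394²/2) = [71.53 + 11.4]·85.38 = 7081 Pa.
ΔP = 7081 Pa = 7.08 kPa.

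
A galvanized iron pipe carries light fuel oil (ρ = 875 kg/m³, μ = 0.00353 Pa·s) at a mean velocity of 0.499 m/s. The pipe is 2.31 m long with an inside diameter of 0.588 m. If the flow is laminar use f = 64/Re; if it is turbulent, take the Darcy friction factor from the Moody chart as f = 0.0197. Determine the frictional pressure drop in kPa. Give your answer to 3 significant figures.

Reynolds number Re = ρVD/μ = 875 · 0.499 · 0.588 / 0.00353 = 7.273e+04.
Re > 4000 → turbulent; use the Moody-chart value f = 0.0197.
Darcy-Weisbach: ΔP = f(L/D)(ρV²/2) = 0.0197·(2.31/0.588)·(875·0.499²/2) = 0.0197·3.929·108.9 = 8.431 Pa.
ΔP = 8.431 Pa = 0.00843 kPa.

ΔP ≈ 0.00843 kPa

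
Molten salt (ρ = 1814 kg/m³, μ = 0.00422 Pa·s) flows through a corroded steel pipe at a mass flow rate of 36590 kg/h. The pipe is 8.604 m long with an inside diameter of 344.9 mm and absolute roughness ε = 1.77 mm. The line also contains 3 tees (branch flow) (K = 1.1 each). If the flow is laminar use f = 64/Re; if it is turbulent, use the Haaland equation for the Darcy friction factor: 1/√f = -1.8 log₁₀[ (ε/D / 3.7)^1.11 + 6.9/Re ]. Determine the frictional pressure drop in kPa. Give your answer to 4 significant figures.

ΔP ≈ 0.01388 kPa

ṁ = 36590 kg/h = 36590/3600 = 10.16 kg/s.
A = πD²/4 = π(0.3449)²/4 = 0.09343 m²; mean velocity V = ṁ/(ρA) = 10.16/(1814 · 0.09343) = 0.05997 m/s.
Reynolds number Re = ρVD/μ = 1814 · 0.05997 · 0.3449 / 0.00422 = 8891.
Re > 4000 → turbulent. Relative roughness ε/D = 0.00177/0.3449 = 0.00513. Haaland: 1/√f = -1.8 log₁₀[(0.00513/3.7)^1.11 + 6.9/8891] = -1.8 log₁₀[0.000673 + 0.000776] = 5.11, so f = 0.03829.
Total minor-loss coefficient ΣK = 3·1.1 = 3.3.
ΔP = [f·L/D + ΣK]·(ρV²/2) = [0.03829·8.604/0.3449 + 3.3]·(1814·0.05997²/2) = [0.9552 + 3.3]·3.262 = 13.88 Pa.
ΔP = 13.88 Pa = 0.01388 kPa.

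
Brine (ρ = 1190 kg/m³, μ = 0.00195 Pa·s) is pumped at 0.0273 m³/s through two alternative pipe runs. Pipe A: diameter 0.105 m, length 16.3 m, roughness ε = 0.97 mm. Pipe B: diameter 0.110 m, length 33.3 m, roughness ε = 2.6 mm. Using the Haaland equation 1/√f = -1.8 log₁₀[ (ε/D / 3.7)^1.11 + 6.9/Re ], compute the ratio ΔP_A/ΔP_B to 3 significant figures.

Pipe A: V = Q/A = 0.0273/0.008659 = 3.153 m/s; Re = 2.02e+05; ε/D = 0.00924; Haaland → f = 0.03727; ΔP_A = f(L/D)(ρV²/2) = 3.422e+04 Pa.
Pipe B: V = Q/A = 0.0273/0.009503 = 2.873 m/s; Re = 1.928e+05; ε/D = 0.0236; Haaland → f = 0.05219; ΔP_B = f(L/D)(ρV²/2) = 7.758e+04 Pa.
ΔP_A/ΔP_B = 3.422e+04/7.758e+04 = 0.441.

ΔP_A/ΔP_B ≈ 0.441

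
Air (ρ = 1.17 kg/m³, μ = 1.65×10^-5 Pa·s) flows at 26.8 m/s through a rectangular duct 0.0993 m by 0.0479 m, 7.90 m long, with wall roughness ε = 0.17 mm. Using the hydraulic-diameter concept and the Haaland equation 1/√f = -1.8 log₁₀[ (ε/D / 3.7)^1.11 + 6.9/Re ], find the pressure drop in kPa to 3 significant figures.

Hydraulic diameter D_h = 4A/P = 4·(0.0993·0.0479)/(2·(0.0993+0.0479)) = 0.01903/0.2944 = 0.06463 m.
Re = ρVD_h/μ = 1.17·26.8·0.06463/1.65e-05 = 1.228e+05.
ε/D_h = 0.00017/0.06463 = 0.00263; Haaland gives 1/√f = -1.8 log₁₀[0.00032+5.62e-05] = 6.164, so f = 0.02632.
ΔP = f(L/D_h)(ρV²/2) = 0.02632·7.9/0.06463·420.2 = 1352 Pa.
ΔP = 1.35 kPa.

ΔP ≈ 1.35 kPa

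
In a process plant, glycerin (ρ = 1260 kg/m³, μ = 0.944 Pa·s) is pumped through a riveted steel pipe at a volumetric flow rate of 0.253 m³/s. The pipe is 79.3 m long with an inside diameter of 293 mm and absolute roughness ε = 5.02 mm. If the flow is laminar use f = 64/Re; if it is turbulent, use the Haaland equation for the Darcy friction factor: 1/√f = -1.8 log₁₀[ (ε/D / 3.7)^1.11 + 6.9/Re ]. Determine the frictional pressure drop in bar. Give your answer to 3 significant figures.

Cross-sectional area A = πD²/4 = π(0.293)²/4 = 0.06743 m²; mean velocity V = Q/A = 0.253/0.06743 = 3.752 m/s.
Reynolds number Re = ρVD/μ = 1260 · 3.752 · 0.293 / 0.944 = 1467.
Re < 2300 → laminar flow, so f = 64/Re = 64/1467 = 0.04361 (the turbulent correlation is not needed).
Darcy-Weisbach: ΔP = f(L/D)(ρV²/2) = 0.04361·(79.3/0.293)·(1260·3.752²/2) = 0.04361·270.6·8870 = 1.047e+05 Pa.
ΔP = 1.047e+05 Pa = 1.05 bar.

ΔP ≈ 1.05 bar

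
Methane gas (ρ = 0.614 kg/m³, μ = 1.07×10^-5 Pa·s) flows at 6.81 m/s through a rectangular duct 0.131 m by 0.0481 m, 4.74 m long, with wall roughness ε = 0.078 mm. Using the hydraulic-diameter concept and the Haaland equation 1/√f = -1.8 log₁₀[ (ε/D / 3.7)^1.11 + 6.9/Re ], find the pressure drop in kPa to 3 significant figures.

Hydraulic diameter D_h = 4A/P = 4·(0.131·0.0481)/(2·(0.131+0.0481)) = 0.0252/0.3582 = 0.07036 m.
Re = ρVD_h/μ = 0.614·6.81·0.07036/1.07e-05 = 2.75e+04.
ε/D_h = 7.8e-05/0.07036 = 0.00111; Haaland gives 1/√f = -1.8 log₁₀[0.000123+0.000251] = 6.17, so f = 0.02627.
ΔP = f(L/D_h)(ρV²/2) = 0.02627·4.74/0.07036·14.24 = 25.2 Pa.
ΔP = 0.0252 kPa.

ΔP ≈ 0.0252 kPa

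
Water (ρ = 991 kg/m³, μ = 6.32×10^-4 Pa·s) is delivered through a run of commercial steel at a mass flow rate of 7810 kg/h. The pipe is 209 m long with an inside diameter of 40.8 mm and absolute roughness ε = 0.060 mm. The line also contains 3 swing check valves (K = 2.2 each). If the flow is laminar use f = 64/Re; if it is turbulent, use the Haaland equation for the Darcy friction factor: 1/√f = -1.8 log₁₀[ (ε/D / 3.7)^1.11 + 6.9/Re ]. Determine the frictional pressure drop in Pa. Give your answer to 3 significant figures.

ṁ = 7810 kg/h = 7810/3600 = 2.169 kg/s.
A = πD²/4 = π(0.0408)²/4 = 0.001307 m²; mean velocity V = ṁ/(ρA) = 2.169/(991 · 0.001307) = 1.674 m/s.
Reynolds number Re = ρVD/μ = 991 · 1.674 · 0.0408 / 0.000632 = 1.071e+05.
Re > 4000 → turbulent. Relative roughness ε/D = 6e-05/0.0408 = 0.00147. Haaland: 1/√f = -1.8 log₁₀[(0.00147/3.7)^1.11 + 6.9/1.071e+05] = -1.8 log₁₀[0.000168 + 6.44e-05] = 6.541, so f = 0.02337.
Total minor-loss coefficient ΣK = 3·2.2 = 6.6.
ΔP = [f·L/D + ΣK]·(ρV²/2) = [0.02337·209/0.0408 + 6.6]·(991·1.674²/2) = [119.7 + 6.6]·1389 = 1.755e+05 Pa.

ΔP ≈ 176000 Pa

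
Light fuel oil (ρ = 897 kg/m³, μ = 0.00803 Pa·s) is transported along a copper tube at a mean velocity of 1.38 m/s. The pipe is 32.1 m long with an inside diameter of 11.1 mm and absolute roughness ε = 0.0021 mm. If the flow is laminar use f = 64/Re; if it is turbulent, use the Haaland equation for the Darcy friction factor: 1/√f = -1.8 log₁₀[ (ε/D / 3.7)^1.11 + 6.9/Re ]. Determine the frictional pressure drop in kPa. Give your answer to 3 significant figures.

Reynolds number Re = ρVD/μ = 897 · 1.38 · 0.0111 / 0.00803 = 1711.
Re < 2300 → laminar flow, so f = 64/Re = 64/1711 = 0.0374 (the turbulent correlation is not needed).
Darcy-Weisbach: ΔP = f(L/D)(ρV²/2) = 0.0374·(32.1/0.0111)·(897·1.38²/2) = 0.0374·2892·854.1 = 9.239e+04 Pa.
ΔP = 9.239e+04 Pa = 92.4 kPa.

ΔP ≈ 92.4 kPa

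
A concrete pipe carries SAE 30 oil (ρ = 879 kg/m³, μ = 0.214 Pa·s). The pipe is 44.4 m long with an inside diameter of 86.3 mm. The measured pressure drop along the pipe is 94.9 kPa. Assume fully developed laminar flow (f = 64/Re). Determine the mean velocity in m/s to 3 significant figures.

V ≈ 2.32 m/s

For laminar flow, f = 64/Re with Re = ρVD/μ, so Darcy-Weisbach reduces to ΔP = 32μLV/D². Solving for V: V = ΔP·D²/(32μL) = 9.49e+04·(0.0863)²/(32·0.214·44.4) = 2.325 m/s.
Check: Re = ρVD/μ = 879·2.325·0.0863/0.214 = 824 < 2300, so the laminar assumption holds.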